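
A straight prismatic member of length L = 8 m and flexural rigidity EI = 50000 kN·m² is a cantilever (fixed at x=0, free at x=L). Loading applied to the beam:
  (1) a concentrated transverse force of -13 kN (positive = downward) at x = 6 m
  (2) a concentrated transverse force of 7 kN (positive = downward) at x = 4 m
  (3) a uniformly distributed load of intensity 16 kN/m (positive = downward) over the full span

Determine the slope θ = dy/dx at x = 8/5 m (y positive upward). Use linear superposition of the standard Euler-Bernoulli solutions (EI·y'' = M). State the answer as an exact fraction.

Load 1 — point force P=-13 kN at a=6 m (b=L-a=2):
  θ_1 = -Px(2a-x)/(2EI)  [x≤a] = -(-13)·(8/5)·(2·6-(8/5))/(2·50000) = 169/78125 rad
Load 2 — point force P=7 kN at a=4 m (b=L-a=4):
  θ_2 = -Px(2a-x)/(2EI)  [x≤a] = -7·(8/5)·(2·4-(8/5))/(2·50000) = -56/78125 rad
Load 3 — uniform load w=16 kN/m over full span:
  θ_3 = -wx(x²-3Lx+3L²)/(6EI) = -16·(8/5)·((8/5)²-3·8·(8/5)+3·8²)/(6·50000) = -15616/1171875 rad
Superposition: θ = Σ θ_i = -13921/1171875 rad ≈ -0.011879 rad

θ(8/5) = -13921/1171875 rad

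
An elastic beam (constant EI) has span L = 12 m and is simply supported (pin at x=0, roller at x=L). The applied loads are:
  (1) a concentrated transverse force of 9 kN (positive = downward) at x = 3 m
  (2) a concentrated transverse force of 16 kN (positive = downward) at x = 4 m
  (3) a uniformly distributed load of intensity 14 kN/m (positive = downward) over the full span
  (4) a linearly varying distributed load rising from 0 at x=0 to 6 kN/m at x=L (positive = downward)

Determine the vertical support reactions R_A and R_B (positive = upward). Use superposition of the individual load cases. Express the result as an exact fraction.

Load 1 — point force P=9 kN at a=3 m (b=L-a=9):
  R_A = Pb/L = 9·9/12 = 27/4 kN
  R_B = Pa/L = 9·3/12 = 9/4 kN
Load 2 — point force P=16 kN at a=4 m (b=L-a=8):
  R_A = Pb/L = 16·8/12 = 32/3 kN
  R_B = Pa/L = 16·4/12 = 16/3 kN
Load 3 — uniform load w=14 kN/m over full span:
  R_A = wL/2 = 14·12/2 = 84 kN
  R_B = wL/2 = 14·12/2 = 84 kN
Load 4 — triangular load w₀=6 kN/m (0→w₀ over full span):
  R_A = w₀L/6 = 6·12/6 = 12 kN
  R_B = w₀L/3 = 6·12/3 = 24 kN
Superposition: R_A = 1361/12 kN, R_B = 1387/12 kN

R_A = 1361/12 kN, R_B = 1387/12 kN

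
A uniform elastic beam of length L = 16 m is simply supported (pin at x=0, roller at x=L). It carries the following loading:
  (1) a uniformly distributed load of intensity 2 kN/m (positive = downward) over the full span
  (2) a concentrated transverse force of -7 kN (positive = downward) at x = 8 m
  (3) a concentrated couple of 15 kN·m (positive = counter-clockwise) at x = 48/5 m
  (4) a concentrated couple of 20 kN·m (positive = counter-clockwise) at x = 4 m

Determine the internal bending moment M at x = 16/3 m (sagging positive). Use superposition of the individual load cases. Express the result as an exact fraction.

Load 1 — uniform load w=2 kN/m over full span:
  M_1 = wx(L-x)/2 = 2·(16/3)·(16-(16/3))/2 = 512/9 kN·m
Load 2 — point force P=-7 kN at a=8 m (b=L-a=8):
  M_2 = Pbx/L  [x≤a] = (-7)·8·(16/3)/16 = -56/3 kN·m
Load 3 — applied couple M₀=15 kN·m at a=48/5 m (b=L-a=32/5):
  M_3 = M₀x/L  [x≤a] = 15·(16/3)/16 = 5 kN·m
Load 4 — applied couple M₀=20 kN·m at a=4 m (b=L-a=12):
  M_4 = M₀x/L - M₀  [x>a] = 20·(16/3)/16 - 20 = -40/3 kN·m
Superposition: M = Σ M_i = 269/9 kN·m ≈ 29.888889 kN·m

M(16/3) = 269/9 kN·m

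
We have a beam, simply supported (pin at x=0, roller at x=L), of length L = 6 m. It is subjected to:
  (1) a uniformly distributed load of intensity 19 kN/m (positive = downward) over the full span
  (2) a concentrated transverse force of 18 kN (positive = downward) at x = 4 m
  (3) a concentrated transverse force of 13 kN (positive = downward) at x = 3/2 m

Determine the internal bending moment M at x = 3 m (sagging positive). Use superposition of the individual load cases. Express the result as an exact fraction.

M(3) = 453/4 kN·m

Load 1 — uniform load w=19 kN/m over full span:
  M_1 = wx(L-x)/2 = 19·3·(6-3)/2 = 171/2 kN·m
Load 2 — point force P=18 kN at a=4 m (b=L-a=2):
  M_2 = Pbx/L  [x≤a] = 18·2·3/6 = 18 kN·m
Load 3 — point force P=13 kN at a=3/2 m (b=L-a=9/2):
  M_3 = Pa(L-x)/L  [x>a] = 13·(3/2)·(6-3)/6 = 39/4 kN·m
Superposition: M = Σ M_i = 453/4 kN·m ≈ 113.250000 kN·m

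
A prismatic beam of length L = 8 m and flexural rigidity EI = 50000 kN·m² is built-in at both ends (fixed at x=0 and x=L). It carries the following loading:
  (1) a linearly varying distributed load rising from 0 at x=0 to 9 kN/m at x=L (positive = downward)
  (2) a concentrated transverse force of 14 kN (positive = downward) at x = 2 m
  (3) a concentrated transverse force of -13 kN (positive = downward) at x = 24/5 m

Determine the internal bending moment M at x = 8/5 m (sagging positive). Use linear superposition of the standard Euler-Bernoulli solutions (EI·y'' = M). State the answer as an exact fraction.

M(8/5) = 7811/2500 kN·m

Load 1 — triangular load w₀=9 kN/m (0→w₀ over full span):
  M_1 = 3w₀Lx/20 - w₀L²/30 - w₀x³/(6L) = 3·9·8·(8/5)/20 - 9·8²/30 - 9·(8/5)³/(6·8) = -336/125 kN·m
Load 2 — point force P=14 kN at a=2 m (b=L-a=6):
  M_2 = Pb²(3a+b)x/L³ - Pab²/L²  [x≤a] = 14·6²·(3·2+6)·(8/5)/8³ - 14·2·6²/8² = 63/20 kN·m
Load 3 — point force P=-13 kN at a=24/5 m (b=L-a=16/5):
  M_3 = Pb²(3a+b)x/L³ - Pab²/L²  [x≤a] = (-13)·(16/5)²·(3·(24/5)+(16/5))·(8/5)/8³ - (-13)·(24/5)·(16/5)²/8² = 1664/625 kN·m
Superposition: M = Σ M_i = 7811/2500 kN·m ≈ 3.124400 kN·m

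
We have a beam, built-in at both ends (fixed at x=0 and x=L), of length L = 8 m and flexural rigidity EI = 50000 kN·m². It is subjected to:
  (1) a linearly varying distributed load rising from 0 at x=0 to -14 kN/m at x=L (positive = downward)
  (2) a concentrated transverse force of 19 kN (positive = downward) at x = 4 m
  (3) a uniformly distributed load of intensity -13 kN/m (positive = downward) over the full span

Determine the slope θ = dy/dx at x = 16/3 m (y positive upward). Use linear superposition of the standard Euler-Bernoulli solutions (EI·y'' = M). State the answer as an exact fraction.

Load 1 — triangular load w₀=-14 kN/m (0→w₀ over full span):
  θ_1 = -w₀(2x(L-x)(L-2x)(x+2L)+x²(L-x)²)/(120LEI) = -(-14)·(2·(16/3)·(8-(16/3))·(8-2·(16/3))·((16/3)+2·8)+(16/3)²·(8-(16/3))²)/(120·8·50000) = -1568/3796875 rad
Load 2 — point force P=19 kN at a=4 m (b=L-a=4):
  θ_2 = Pa²(L-x)(2bL-(3b+a)(L-x))/(2L³EI)  [x>a] = 19·4²·(8-(16/3))·(2·4·8-(3·4+4)·(8-(16/3)))/(2·8³·50000) = 19/56250 rad
Load 3 — uniform load w=-13 kN/m over full span:
  θ_3 = -wx(L-x)(L-2x)/(12EI) = -(-13)·(16/3)·(8-(16/3))·(8-2·(16/3))/(12·50000) = -208/253125 rad
Superposition: θ = Σ θ_i = -6811/7593750 rad ≈ -0.000897 rad

θ(16/3) = -6811/7593750 rad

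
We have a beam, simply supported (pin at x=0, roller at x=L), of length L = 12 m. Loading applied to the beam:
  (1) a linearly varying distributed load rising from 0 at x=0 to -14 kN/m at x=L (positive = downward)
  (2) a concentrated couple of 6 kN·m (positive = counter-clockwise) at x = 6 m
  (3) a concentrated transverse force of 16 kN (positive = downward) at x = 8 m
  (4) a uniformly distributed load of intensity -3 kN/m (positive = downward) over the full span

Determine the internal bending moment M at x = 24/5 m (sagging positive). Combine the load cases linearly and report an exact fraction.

Load 1 — triangular load w₀=-14 kN/m (0→w₀ over full span):
  M_1 = w₀Lx/6 - w₀x³/(6L) = (-14)·12·(24/5)/6 - (-14)·(24/5)³/(6·12) = -14112/125 kN·m
Load 2 — applied couple M₀=6 kN·m at a=6 m (b=L-a=6):
  M_2 = M₀x/L  [x≤a] = 6·(24/5)/12 = 12/5 kN·m
Load 3 — point force P=16 kN at a=8 m (b=L-a=4):
  M_3 = Pbx/L  [x≤a] = 16·4·(24/5)/12 = 128/5 kN·m
Load 4 — uniform load w=-3 kN/m over full span:
  M_4 = wx(L-x)/2 = (-3)·(24/5)·(12-(24/5))/2 = -1296/25 kN·m
Superposition: M = Σ M_i = -17092/125 kN·m ≈ -136.736000 kN·m

M(24/5) = -17092/125 kN·m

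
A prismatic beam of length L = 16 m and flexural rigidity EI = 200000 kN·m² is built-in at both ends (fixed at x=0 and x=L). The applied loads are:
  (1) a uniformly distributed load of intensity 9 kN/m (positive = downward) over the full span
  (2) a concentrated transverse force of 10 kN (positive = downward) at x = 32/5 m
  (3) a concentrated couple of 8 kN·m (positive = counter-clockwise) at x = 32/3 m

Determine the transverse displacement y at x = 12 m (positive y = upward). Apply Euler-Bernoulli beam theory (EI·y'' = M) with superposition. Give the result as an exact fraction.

y(12) = -269/56250 m

Load 1 — uniform load w=9 kN/m over full span:
  y_1 = -wx²(L-x)²/(24EI) = -9·12²·(16-12)²/(24·200000) = -27/6250 m
Load 2 — point force P=10 kN at a=32/5 m (b=L-a=48/5):
  y_2 = -Pa²(L-x)²(3bL-(3b+a)(L-x))/(6L³EI)  [x>a] = -10·(32/5)²·(16-12)²·(3·(48/5)·16-(3·(48/5)+(32/5))·(16-12))/(6·16³·200000) = -4/9375 m
Load 3 — applied couple M₀=8 kN·m at a=32/3 m (b=L-a=16/3):
  y_3 = (R_Ax³/6 - M_Ax²/2 - M₀(x-a)²/2)/EI  [x>a] with R_A=2/3, M_A=8/3 = ((2/3)·12³/6 - (8/3)·12²/2 - 8·(12-(32/3))²/2)/200000 = -1/28125 m
Superposition: y = Σ y_i = -269/56250 m ≈ -0.004782 m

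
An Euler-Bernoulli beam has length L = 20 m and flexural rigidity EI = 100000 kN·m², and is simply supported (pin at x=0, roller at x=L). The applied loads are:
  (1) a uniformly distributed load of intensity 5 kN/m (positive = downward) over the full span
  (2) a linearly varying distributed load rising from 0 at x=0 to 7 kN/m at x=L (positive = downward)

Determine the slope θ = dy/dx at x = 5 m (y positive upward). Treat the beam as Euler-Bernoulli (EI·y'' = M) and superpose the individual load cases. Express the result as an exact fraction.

Load 1 — uniform load w=5 kN/m over full span:
  θ_1 = -w(L³-6Lx²+4x³)/(24EI) = -5·(20³-6·20·5²+4·5³)/(24·100000) = -11/960 rad
Load 2 — triangular load w₀=7 kN/m (0→w₀ over full span):
  θ_2 = -w₀(7L⁴-30L²x²+15x⁴)/(360LEI) = -7·(7·20⁴-30·20²·5²+15·5⁴)/(360·20·100000) = -9289/1152000 rad
Superposition: θ = Σ θ_i = -22489/1152000 rad ≈ -0.019522 rad

θ(5) = -22489/1152000 rad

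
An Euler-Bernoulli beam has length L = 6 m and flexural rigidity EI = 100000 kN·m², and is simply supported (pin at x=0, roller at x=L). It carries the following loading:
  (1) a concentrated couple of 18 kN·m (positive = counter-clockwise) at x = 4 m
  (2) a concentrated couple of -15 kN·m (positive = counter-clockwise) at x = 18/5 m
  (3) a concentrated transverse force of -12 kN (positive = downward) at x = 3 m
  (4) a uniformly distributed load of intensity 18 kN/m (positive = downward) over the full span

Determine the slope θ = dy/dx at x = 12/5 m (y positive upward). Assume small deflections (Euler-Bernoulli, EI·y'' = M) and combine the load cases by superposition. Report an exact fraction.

θ(12/5) = -1281/3125000 rad

Load 1 — applied couple M₀=18 kN·m at a=4 m (b=L-a=2):
  θ_1 = (M₀x²/(2L)+C₁)/EI  [x≤a] with C₁=M₀(3b²-L²)/(6L)=-12 = (18·(12/5)²/(2·6)+(-12))/100000 = -21/625000 rad
Load 2 — applied couple M₀=-15 kN·m at a=18/5 m (b=L-a=12/5):
  θ_2 = (M₀x²/(2L)+C₁)/EI  [x≤a] with C₁=M₀(3b²-L²)/(6L)=39/5 = ((-15)·(12/5)²/(2·6)+(39/5))/100000 = 3/500000 rad
Load 3 — point force P=-12 kN at a=3 m (b=L-a=3):
  θ_3 = -Pb(L²-b²-3x²)/(6LEI)  [x≤a] = -(-12)·3·(6²-3²-3·(12/5)²)/(6·6·100000) = 243/2500000 rad
Load 4 — uniform load w=18 kN/m over full span:
  θ_4 = -w(L³-6Lx²+4x³)/(24EI) = -18·(6³-6·6·(12/5)²+4·(12/5)³)/(24·100000) = -2997/6250000 rad
Superposition: θ = Σ θ_i = -1281/3125000 rad ≈ -0.000410 rad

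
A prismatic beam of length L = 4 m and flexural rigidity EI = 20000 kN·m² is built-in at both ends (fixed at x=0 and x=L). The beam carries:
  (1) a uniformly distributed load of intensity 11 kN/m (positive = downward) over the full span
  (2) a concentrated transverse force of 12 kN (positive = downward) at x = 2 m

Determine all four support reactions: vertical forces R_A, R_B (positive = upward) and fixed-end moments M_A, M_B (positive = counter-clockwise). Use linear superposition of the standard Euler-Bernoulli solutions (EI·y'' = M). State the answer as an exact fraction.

R_A = 28 kN, M_A = 62/3 kN·m, R_B = 28 kN, M_B = -62/3 kN·m

Load 1 — uniform load w=11 kN/m over full span:
  R_A = wL/2 = 11·4/2 = 22 kN
  M_A = wL²/12 = 11·4²/12 = 44/3 kN·m
  R_B = wL/2 = 11·4/2 = 22 kN
  M_B = -wL²/12 = -11·4²/12 = -44/3 kN·m
Load 2 — point force P=12 kN at a=2 m (b=L-a=2):
  R_A = Pb²(3a+b)/L³ = 12·2²·(3·2+2)/4³ = 6 kN
  M_A = Pab²/L² = 12·2·2²/4² = 6 kN·m
  R_B = Pa²(a+3b)/L³ = 12·2²·(2+3·2)/4³ = 6 kN
  M_B = -Pa²b/L² = -12·2²·2/4² = -6 kN·m
Superposition: R_A = 28 kN, M_A = 62/3 kN·m, R_B = 28 kN, M_B = -62/3 kN·m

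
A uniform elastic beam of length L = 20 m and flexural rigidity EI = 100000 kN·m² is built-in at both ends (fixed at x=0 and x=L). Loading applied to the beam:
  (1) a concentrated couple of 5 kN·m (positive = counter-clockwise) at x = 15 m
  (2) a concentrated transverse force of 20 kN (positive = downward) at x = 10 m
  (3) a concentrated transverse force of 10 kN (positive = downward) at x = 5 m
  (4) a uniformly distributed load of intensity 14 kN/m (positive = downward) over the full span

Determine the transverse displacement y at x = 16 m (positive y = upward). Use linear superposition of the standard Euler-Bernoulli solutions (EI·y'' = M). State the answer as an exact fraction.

y(16) = -5503/200000 m

Load 1 — applied couple M₀=5 kN·m at a=15 m (b=L-a=5):
  y_1 = (R_Ax³/6 - M_Ax²/2 - M₀(x-a)²/2)/EI  [x>a] with R_A=9/32, M_A=25/16 = ((9/32)·16³/6 - (25/16)·16²/2 - 5·(16-15)²/2)/100000 = -21/200000 m
Load 2 — point force P=20 kN at a=10 m (b=L-a=10):
  y_2 = -Pa²(L-x)²(3bL-(3b+a)(L-x))/(6L³EI)  [x>a] = -20·10²·(20-16)²·(3·10·20-(3·10+10)·(20-16))/(6·20³·100000) = -11/3750 m
Load 3 — point force P=10 kN at a=5 m (b=L-a=15):
  y_3 = -Pa²(L-x)²(3bL-(3b+a)(L-x))/(6L³EI)  [x>a] = -10·5²·(20-16)²·(3·15·20-(3·15+5)·(20-16))/(6·20³·100000) = -7/12000 m
Load 4 — uniform load w=14 kN/m over full span:
  y_4 = -wx²(L-x)²/(24EI) = -14·16²·(20-16)²/(24·100000) = -224/9375 m
Superposition: y = Σ y_i = -5503/200000 m ≈ -0.027515 m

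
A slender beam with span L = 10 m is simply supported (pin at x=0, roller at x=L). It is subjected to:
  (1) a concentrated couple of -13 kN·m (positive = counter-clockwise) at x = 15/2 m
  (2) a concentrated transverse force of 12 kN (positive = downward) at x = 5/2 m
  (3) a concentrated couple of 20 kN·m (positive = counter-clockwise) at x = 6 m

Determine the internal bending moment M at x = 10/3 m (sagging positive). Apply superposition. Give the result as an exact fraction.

M(10/3) = 67/3 kN·m

Load 1 — applied couple M₀=-13 kN·m at a=15/2 m (b=L-a=5/2):
  M_1 = M₀x/L  [x≤a] = (-13)·(10/3)/10 = -13/3 kN·m
Load 2 — point force P=12 kN at a=5/2 m (b=L-a=15/2):
  M_2 = Pa(L-x)/L  [x>a] = 12·(5/2)·(10-(10/3))/10 = 20 kN·m
Load 3 — applied couple M₀=20 kN·m at a=6 m (b=L-a=4):
  M_3 = M₀x/L  [x≤a] = 20·(10/3)/10 = 20/3 kN·m
Superposition: M = Σ M_i = 67/3 kN·m ≈ 22.333333 kN·m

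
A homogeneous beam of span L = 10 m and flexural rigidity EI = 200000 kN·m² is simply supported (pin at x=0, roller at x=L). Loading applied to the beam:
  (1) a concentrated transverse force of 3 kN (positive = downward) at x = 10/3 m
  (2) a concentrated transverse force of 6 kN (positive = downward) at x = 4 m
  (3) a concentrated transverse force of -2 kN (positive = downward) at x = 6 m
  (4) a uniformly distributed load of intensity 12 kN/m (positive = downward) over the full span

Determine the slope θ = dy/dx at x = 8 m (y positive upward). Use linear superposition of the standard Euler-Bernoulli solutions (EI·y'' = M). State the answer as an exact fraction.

θ(8) = 28837/13500000 rad

Load 1 — point force P=3 kN at a=10/3 m (b=L-a=20/3):
  θ_1 = -Pa(2L²-6Lx+3x²+a²)/(6LEI)  [x>a] = -3·(10/3)·(2·10²-6·10·8+3·8²+(10/3)²)/(6·10·200000) = 173/2700000 rad
Load 2 — point force P=6 kN at a=4 m (b=L-a=6):
  θ_2 = -Pa(2L²-6Lx+3x²+a²)/(6LEI)  [x>a] = -6·4·(2·10²-6·10·8+3·8²+4²)/(6·10·200000) = 9/62500 rad
Load 3 — point force P=-2 kN at a=6 m (b=L-a=4):
  θ_3 = -Pa(2L²-6Lx+3x²+a²)/(6LEI)  [x>a] = -(-2)·6·(2·10²-6·10·8+3·8²+6²)/(6·10·200000) = -13/250000 rad
Load 4 — uniform load w=12 kN/m over full span:
  θ_4 = -w(L³-6Lx²+4x³)/(24EI) = -12·(10³-6·10·8²+4·8³)/(24·200000) = 99/50000 rad
Superposition: θ = Σ θ_i = 28837/13500000 rad ≈ 0.002136 rad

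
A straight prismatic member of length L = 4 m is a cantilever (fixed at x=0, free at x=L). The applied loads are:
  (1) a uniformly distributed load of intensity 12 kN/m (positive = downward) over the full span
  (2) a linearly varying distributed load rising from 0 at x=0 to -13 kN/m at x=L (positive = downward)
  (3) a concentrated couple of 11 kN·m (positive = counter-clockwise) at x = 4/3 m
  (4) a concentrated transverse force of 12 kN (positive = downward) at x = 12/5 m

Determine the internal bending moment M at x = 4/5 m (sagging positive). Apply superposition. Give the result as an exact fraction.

Load 1 — uniform load w=12 kN/m over full span:
  M_1 = -w(L-x)²/2 = -12·(4-(4/5))²/2 = -1536/25 kN·m
Load 2 — triangular load w₀=-13 kN/m (0→w₀ over full span):
  M_2 = w₀Lx/2 - w₀L²/3 - w₀x³/(6L) = (-13)·4·(4/5)/2 - (-13)·4²/3 - (-13)·(4/5)³/(6·4) = 18304/375 kN·m
Load 3 — applied couple M₀=11 kN·m at a=4/3 m (b=L-a=8/3):
  M_3 = M₀  [x≤a] = 11 = 11 kN·m
Load 4 — point force P=12 kN at a=12/5 m (b=L-a=8/5):
  M_4 = -P(a-x)  [x≤a] = -12·((12/5)-(4/5)) = -96/5 kN·m
Superposition: M = Σ M_i = -7811/375 kN·m ≈ -20.829333 kN·m

M(4/5) = -7811/375 kN·m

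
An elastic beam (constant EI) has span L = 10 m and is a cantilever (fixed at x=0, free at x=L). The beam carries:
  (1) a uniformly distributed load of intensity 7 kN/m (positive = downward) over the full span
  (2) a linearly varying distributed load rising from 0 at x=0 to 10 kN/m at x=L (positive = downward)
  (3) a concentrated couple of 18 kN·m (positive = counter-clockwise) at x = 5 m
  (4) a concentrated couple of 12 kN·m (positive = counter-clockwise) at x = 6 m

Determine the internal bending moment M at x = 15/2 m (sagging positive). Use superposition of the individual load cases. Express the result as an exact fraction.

Load 1 — uniform load w=7 kN/m over full span:
  M_1 = -w(L-x)²/2 = -7·(10-(15/2))²/2 = -175/8 kN·m
Load 2 — triangular load w₀=10 kN/m (0→w₀ over full span):
  M_2 = w₀Lx/2 - w₀L²/3 - w₀x³/(6L) = 10·10·(15/2)/2 - 10·10²/3 - 10·(15/2)³/(6·10) = -1375/48 kN·m
Load 3 — applied couple M₀=18 kN·m at a=5 m (b=L-a=5):
  M_3 = 0  [x>a] = 0 kN·m
Load 4 — applied couple M₀=12 kN·m at a=6 m (b=L-a=4):
  M_4 = 0  [x>a] = 0 kN·m
Superposition: M = Σ M_i = -2425/48 kN·m ≈ -50.520833 kN·m

M(15/2) = -2425/48 kN·m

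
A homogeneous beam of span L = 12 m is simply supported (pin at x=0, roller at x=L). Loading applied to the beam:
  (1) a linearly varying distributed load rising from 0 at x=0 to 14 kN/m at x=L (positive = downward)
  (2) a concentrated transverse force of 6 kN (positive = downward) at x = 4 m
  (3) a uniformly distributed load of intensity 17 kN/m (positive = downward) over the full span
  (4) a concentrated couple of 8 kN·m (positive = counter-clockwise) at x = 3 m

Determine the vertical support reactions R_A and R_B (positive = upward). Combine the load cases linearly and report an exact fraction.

R_A = 404/3 kN, R_B = 478/3 kN

Load 1 — triangular load w₀=14 kN/m (0→w₀ over full span):
  R_A = w₀L/6 = 14·12/6 = 28 kN
  R_B = w₀L/3 = 14·12/3 = 56 kN
Load 2 — point force P=6 kN at a=4 m (b=L-a=8):
  R_A = Pb/L = 6·8/12 = 4 kN
  R_B = Pa/L = 6·4/12 = 2 kN
Load 3 — uniform load w=17 kN/m over full span:
  R_A = wL/2 = 17·12/2 = 102 kN
  R_B = wL/2 = 17·12/2 = 102 kN
Load 4 — applied couple M₀=8 kN·m at a=3 m (b=L-a=9):
  R_A = M₀/L = 8/12 = 2/3 kN
  R_B = -M₀/L = -8/12 = -2/3 kN
Superposition: R_A = 404/3 kN, R_B = 478/3 kN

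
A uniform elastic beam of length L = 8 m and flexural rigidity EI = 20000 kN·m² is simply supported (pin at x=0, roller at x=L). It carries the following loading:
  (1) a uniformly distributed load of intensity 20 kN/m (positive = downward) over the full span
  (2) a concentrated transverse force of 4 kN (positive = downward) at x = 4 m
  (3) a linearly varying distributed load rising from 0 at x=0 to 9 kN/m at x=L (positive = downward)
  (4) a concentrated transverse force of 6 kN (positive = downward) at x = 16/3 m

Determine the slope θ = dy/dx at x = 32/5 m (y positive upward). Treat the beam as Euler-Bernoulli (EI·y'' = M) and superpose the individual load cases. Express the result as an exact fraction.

Load 1 — uniform load w=20 kN/m over full span:
  θ_1 = -w(L³-6Lx²+4x³)/(24EI) = -20·(8³-6·8·(32/5)²+4·(32/5)³)/(24·20000) = 264/15625 rad
Load 2 — point force P=4 kN at a=4 m (b=L-a=4):
  θ_2 = -Pa(2L²-6Lx+3x²+a²)/(6LEI)  [x>a] = -4·4·(2·8²-6·8·(32/5)+3·(32/5)²+4²)/(6·8·20000) = 21/31250 rad
Load 3 — triangular load w₀=9 kN/m (0→w₀ over full span):
  θ_3 = -w₀(7L⁴-30L²x²+15x⁴)/(360LEI) = -9·(7·8⁴-30·8²·(32/5)²+15·(32/5)⁴)/(360·8·20000) = 1514/390625 rad
Load 4 — point force P=6 kN at a=16/3 m (b=L-a=8/3):
  θ_4 = -Pa(2L²-6Lx+3x²+a²)/(6LEI)  [x>a] = -6·(16/3)·(2·8²-6·8·(32/5)+3·(32/5)²+(16/3)²)/(6·8·20000) = 392/421875 rad
Superposition: θ = Σ θ_i = 471931/21093750 rad ≈ 0.022373 rad

θ(32/5) = 471931/21093750 rad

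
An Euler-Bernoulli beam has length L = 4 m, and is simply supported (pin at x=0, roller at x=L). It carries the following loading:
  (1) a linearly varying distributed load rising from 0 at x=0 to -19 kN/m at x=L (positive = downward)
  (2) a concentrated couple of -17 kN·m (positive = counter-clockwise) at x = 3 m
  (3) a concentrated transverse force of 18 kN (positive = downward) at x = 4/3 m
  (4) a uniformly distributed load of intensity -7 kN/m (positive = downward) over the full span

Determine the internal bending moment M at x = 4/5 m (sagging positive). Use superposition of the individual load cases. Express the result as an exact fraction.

M(4/5) = -1561/125 kN·m

Load 1 — triangular load w₀=-19 kN/m (0→w₀ over full span):
  M_1 = w₀Lx/6 - w₀x³/(6L) = (-19)·4·(4/5)/6 - (-19)·(4/5)³/(6·4) = -1216/125 kN·m
Load 2 — applied couple M₀=-17 kN·m at a=3 m (b=L-a=1):
  M_2 = M₀x/L  [x≤a] = (-17)·(4/5)/4 = -17/5 kN·m
Load 3 — point force P=18 kN at a=4/3 m (b=L-a=8/3):
  M_3 = Pbx/L  [x≤a] = 18·(8/3)·(4/5)/4 = 48/5 kN·m
Load 4 — uniform load w=-7 kN/m over full span:
  M_4 = wx(L-x)/2 = (-7)·(4/5)·(4-(4/5))/2 = -224/25 kN·m
Superposition: M = Σ M_i = -1561/125 kN·m ≈ -12.488000 kN·m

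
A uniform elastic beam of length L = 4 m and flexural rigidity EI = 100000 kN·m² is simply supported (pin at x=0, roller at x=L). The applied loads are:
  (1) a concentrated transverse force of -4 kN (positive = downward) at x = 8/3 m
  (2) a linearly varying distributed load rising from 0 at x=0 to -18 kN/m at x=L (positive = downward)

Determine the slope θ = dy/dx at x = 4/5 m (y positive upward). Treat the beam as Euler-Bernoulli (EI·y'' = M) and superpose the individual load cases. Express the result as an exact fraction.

Load 1 — point force P=-4 kN at a=8/3 m (b=L-a=4/3):
  θ_1 = -Pb(L²-b²-3x²)/(6LEI)  [x≤a] = -(-4)·(4/3)·(4²-(4/3)²-3·(4/5)²)/(6·4·100000) = 173/6328125 rad
Load 2 — triangular load w₀=-18 kN/m (0→w₀ over full span):
  θ_2 = -w₀(7L⁴-30L²x²+15x⁴)/(360LEI) = -(-18)·(7·4⁴-30·4²·(4/5)²+15·(4/5)⁴)/(360·4·100000) = 364/1953125 rad
Superposition: θ = Σ θ_i = 33809/158203125 rad ≈ 0.000214 rad

θ(4/5) = 33809/158203125 rad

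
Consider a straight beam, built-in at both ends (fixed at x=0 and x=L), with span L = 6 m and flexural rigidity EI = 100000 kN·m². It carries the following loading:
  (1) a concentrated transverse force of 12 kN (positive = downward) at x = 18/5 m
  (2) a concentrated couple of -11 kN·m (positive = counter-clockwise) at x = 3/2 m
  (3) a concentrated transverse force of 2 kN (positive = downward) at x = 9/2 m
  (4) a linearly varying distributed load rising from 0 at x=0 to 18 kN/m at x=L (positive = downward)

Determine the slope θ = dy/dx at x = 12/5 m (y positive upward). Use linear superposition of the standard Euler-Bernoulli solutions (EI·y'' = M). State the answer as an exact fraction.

θ(12/5) = -11871/78125000 rad

Load 1 — point force P=12 kN at a=18/5 m (b=L-a=12/5):
  θ_1 = -Pb²x(2aL-(3a+b)x)/(2L³EI)  [x≤a] = -12·(12/5)²·(12/5)·(2·(18/5)·6-(3·(18/5)+(12/5))·(12/5))/(2·6³·100000) = -432/9765625 rad
Load 2 — applied couple M₀=-11 kN·m at a=3/2 m (b=L-a=9/2):
  θ_2 = (R_Ax²/2 - M_Ax - M₀(x-a))/EI  [x>a] with R_A=-33/16, M_A=33/16 = ((-33/16)·(12/5)²/2 - (33/16)·(12/5) - (-11)·((12/5)-(3/2)))/100000 = -99/10000000 rad
Load 3 — point force P=2 kN at a=9/2 m (b=L-a=3/2):
  θ_3 = -Pb²x(2aL-(3a+b)x)/(2L³EI)  [x≤a] = -2·(3/2)²·(12/5)·(2·(9/2)·6-(3·(9/2)+(3/2))·(12/5))/(2·6³·100000) = -9/2000000 rad
Load 4 — triangular load w₀=18 kN/m (0→w₀ over full span):
  θ_4 = -w₀(2x(L-x)(L-2x)(x+2L)+x²(L-x)²)/(120LEI) = -18·(2·(12/5)·(6-(12/5))·(6-2·(12/5))·((12/5)+2·6)+(12/5)²·(6-(12/5))²)/(120·6·100000) = -729/7812500 rad
Superposition: θ = Σ θ_i = -11871/78125000 rad ≈ -0.000152 rad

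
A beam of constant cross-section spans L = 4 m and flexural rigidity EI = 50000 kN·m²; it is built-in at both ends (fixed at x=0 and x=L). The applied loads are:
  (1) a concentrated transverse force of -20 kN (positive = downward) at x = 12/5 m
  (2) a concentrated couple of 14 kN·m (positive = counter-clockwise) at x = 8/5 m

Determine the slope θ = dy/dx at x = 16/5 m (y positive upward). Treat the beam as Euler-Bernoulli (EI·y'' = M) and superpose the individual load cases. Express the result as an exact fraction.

Load 1 — point force P=-20 kN at a=12/5 m (b=L-a=8/5):
  θ_1 = Pa²(L-x)(2bL-(3b+a)(L-x))/(2L³EI)  [x>a] = (-20)·(12/5)²·(4-(16/5))·(2·(8/5)·4-(3·(8/5)+(12/5))·(4-(16/5)))/(2·4³·50000) = -198/1953125 rad
Load 2 — applied couple M₀=14 kN·m at a=8/5 m (b=L-a=12/5):
  θ_2 = (R_Ax²/2 - M_Ax - M₀(x-a))/EI  [x>a] with R_A=126/25, M_A=42/25 = ((126/25)·(16/5)²/2 - (42/25)·(16/5) - 14·((16/5)-(8/5)))/50000 = -77/1953125 rad
Superposition: θ = Σ θ_i = -11/78125 rad ≈ -0.000141 rad

θ(16/5) = -11/78125 rad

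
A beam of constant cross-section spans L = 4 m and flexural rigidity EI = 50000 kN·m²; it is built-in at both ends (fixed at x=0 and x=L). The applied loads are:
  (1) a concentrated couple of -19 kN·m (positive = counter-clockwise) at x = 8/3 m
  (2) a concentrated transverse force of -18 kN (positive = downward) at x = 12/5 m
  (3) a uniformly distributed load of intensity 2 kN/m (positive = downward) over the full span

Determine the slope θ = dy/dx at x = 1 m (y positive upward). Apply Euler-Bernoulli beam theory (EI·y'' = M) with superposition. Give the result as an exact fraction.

Load 1 — applied couple M₀=-19 kN·m at a=8/3 m (b=L-a=4/3):
  θ_1 = (R_Ax²/2 - M_Ax)/EI  [x≤a] with R_A=-19/3, M_A=-19/3 = ((-19/3)·1²/2 - (-19/3)·1)/50000 = 19/300000 rad
Load 2 — point force P=-18 kN at a=12/5 m (b=L-a=8/5):
  θ_2 = -Pb²x(2aL-(3a+b)x)/(2L³EI)  [x≤a] = -(-18)·(8/5)²·1·(2·(12/5)·4-(3·(12/5)+(8/5))·1)/(2·4³·50000) = 117/1562500 rad
Load 3 — uniform load w=2 kN/m over full span:
  θ_3 = -wx(L-x)(L-2x)/(12EI) = -2·1·(4-1)·(4-2·1)/(12·50000) = -1/50000 rad
Superposition: θ = Σ θ_i = 4433/37500000 rad ≈ 0.000118 rad

θ(1) = 4433/37500000 rad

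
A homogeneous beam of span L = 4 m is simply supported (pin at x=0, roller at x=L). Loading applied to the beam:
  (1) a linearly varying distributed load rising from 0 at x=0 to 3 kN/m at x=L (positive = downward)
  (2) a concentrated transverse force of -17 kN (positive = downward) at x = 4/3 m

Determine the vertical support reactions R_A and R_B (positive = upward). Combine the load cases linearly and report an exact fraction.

R_A = -28/3 kN, R_B = -5/3 kN

Load 1 — triangular load w₀=3 kN/m (0→w₀ over full span):
  R_A = w₀L/6 = 3·4/6 = 2 kN
  R_B = w₀L/3 = 3·4/3 = 4 kN
Load 2 — point force P=-17 kN at a=4/3 m (b=L-a=8/3):
  R_A = Pb/L = (-17)·(8/3)/4 = -34/3 kN
  R_B = Pa/L = (-17)·(4/3)/4 = -17/3 kN
Superposition: R_A = -28/3 kN, R_B = -5/3 kN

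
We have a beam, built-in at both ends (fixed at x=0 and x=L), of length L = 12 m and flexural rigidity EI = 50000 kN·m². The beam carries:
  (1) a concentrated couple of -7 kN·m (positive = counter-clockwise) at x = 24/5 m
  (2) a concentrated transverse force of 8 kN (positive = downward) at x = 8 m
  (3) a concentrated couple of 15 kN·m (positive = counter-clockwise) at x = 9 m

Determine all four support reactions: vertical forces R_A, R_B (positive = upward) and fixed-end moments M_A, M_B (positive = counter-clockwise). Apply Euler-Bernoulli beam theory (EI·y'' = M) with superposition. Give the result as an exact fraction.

R_A = 57031/21600 kN, M_A = 39451/3600 kN·m, R_B = 115769/21600 kN, M_B = -69389/3600 kN·m

Load 1 — applied couple M₀=-7 kN·m at a=24/5 m (b=L-a=36/5):
  R_A = 6M₀ab/L³ = 6·(-7)·(24/5)·(36/5)/12³ = -21/25 kN
  M_A = M₀b(2a-b)/L² = (-7)·(36/5)·(2·(24/5)-(36/5))/12² = -21/25 kN·m
  R_B = -6M₀ab/L³ = -6·(-7)·(24/5)·(36/5)/12³ = 21/25 kN
  M_B = M₀a(2b-a)/L² = (-7)·(24/5)·(2·(36/5)-(24/5))/12² = -56/25 kN·m
Load 2 — point force P=8 kN at a=8 m (b=L-a=4):
  R_A = Pb²(3a+b)/L³ = 8·4²·(3·8+4)/12³ = 56/27 kN
  M_A = Pab²/L² = 8·8·4²/12² = 64/9 kN·m
  R_B = Pa²(a+3b)/L³ = 8·8²·(8+3·4)/12³ = 160/27 kN
  M_B = -Pa²b/L² = -8·8²·4/12² = -128/9 kN·m
Load 3 — applied couple M₀=15 kN·m at a=9 m (b=L-a=3):
  R_A = 6M₀ab/L³ = 6·15·9·3/12³ = 45/32 kN
  M_A = M₀b(2a-b)/L² = 15·3·(2·9-3)/12² = 75/16 kN·m
  R_B = -6M₀ab/L³ = -6·15·9·3/12³ = -45/32 kN
  M_B = M₀a(2b-a)/L² = 15·9·(2·3-9)/12² = -45/16 kN·m
Superposition: R_A = 57031/21600 kN, M_A = 39451/3600 kN·m, R_B = 115769/21600 kN, M_B = -69389/3600 kN·m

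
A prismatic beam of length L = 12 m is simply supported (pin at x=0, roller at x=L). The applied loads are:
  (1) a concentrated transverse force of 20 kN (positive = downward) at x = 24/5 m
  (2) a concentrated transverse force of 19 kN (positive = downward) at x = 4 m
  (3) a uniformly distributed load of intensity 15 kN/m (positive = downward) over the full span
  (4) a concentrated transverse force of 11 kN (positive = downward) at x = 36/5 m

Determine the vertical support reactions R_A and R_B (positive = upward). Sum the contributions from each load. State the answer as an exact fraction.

R_A = 1786/15 kN, R_B = 1664/15 kN

Load 1 — point force P=20 kN at a=24/5 m (b=L-a=36/5):
  R_A = Pb/L = 20·(36/5)/12 = 12 kN
  R_B = Pa/L = 20·(24/5)/12 = 8 kN
Load 2 — point force P=19 kN at a=4 m (b=L-a=8):
  R_A = Pb/L = 19·8/12 = 38/3 kN
  R_B = Pa/L = 19·4/12 = 19/3 kN
Load 3 — uniform load w=15 kN/m over full span:
  R_A = wL/2 = 15·12/2 = 90 kN
  R_B = wL/2 = 15·12/2 = 90 kN
Load 4 — point force P=11 kN at a=36/5 m (b=L-a=24/5):
  R_A = Pb/L = 11·(24/5)/12 = 22/5 kN
  R_B = Pa/L = 11·(36/5)/12 = 33/5 kN
Superposition: R_A = 1786/15 kN, R_B = 1664/15 kN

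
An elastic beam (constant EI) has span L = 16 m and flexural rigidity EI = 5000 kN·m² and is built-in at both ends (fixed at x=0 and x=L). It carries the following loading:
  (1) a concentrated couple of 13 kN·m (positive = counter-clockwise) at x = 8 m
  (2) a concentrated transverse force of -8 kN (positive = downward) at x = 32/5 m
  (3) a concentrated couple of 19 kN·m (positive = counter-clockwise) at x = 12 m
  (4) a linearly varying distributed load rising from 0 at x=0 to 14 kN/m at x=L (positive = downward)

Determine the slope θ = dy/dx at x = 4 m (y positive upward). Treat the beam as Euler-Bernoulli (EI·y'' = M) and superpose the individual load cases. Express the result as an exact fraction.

Load 1 — applied couple M₀=13 kN·m at a=8 m (b=L-a=8):
  θ_1 = (R_Ax²/2 - M_Ax)/EI  [x≤a] with R_A=39/32, M_A=13/4 = ((39/32)·4²/2 - (13/4)·4)/5000 = -13/20000 rad
Load 2 — point force P=-8 kN at a=32/5 m (b=L-a=48/5):
  θ_2 = -Pb²x(2aL-(3a+b)x)/(2L³EI)  [x≤a] = -(-8)·(48/5)²·4·(2·(32/5)·16-(3·(32/5)+(48/5))·4)/(2·16³·5000) = 504/78125 rad
Load 3 — applied couple M₀=19 kN·m at a=12 m (b=L-a=4):
  θ_3 = (R_Ax²/2 - M_Ax)/EI  [x≤a] with R_A=171/128, M_A=95/16 = ((171/128)·4²/2 - (95/16)·4)/5000 = -209/80000 rad
Load 4 — triangular load w₀=14 kN/m (0→w₀ over full span):
  θ_4 = -w₀(2x(L-x)(L-2x)(x+2L)+x²(L-x)²)/(120LEI) = -14·(2·4·(16-4)·(16-2·4)·(4+2·16)+4²·(16-4)²)/(120·16·5000) = -273/6250 rad
Superposition: θ = Σ θ_i = -404913/10000000 rad ≈ -0.040491 rad

θ(4) = -404913/10000000 rad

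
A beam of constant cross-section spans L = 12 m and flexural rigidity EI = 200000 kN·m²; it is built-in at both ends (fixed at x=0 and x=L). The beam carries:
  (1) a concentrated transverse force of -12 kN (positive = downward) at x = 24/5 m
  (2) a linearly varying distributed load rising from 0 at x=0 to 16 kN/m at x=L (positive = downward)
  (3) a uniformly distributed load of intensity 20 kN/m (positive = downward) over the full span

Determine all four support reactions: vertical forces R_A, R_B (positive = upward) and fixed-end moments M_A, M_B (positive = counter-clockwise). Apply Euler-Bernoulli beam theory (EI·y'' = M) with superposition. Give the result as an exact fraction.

Load 1 — point force P=-12 kN at a=24/5 m (b=L-a=36/5):
  R_A = Pb²(3a+b)/L³ = (-12)·(36/5)²·(3·(24/5)+(36/5))/12³ = -972/125 kN
  M_A = Pab²/L² = (-12)·(24/5)·(36/5)²/12² = -2592/125 kN·m
  R_B = Pa²(a+3b)/L³ = (-12)·(24/5)²·((24/5)+3·(36/5))/12³ = -528/125 kN
  M_B = -Pa²b/L² = -(-12)·(24/5)²·(36/5)/12² = 1728/125 kN·m
Load 2 — triangular load w₀=16 kN/m (0→w₀ over full span):
  R_A = 3w₀L/20 = 3·16·12/20 = 144/5 kN
  M_A = w₀L²/30 = 16·12²/30 = 384/5 kN·m
  R_B = 7w₀L/20 = 7·16·12/20 = 336/5 kN
  M_B = -w₀L²/20 = -16·12²/20 = -576/5 kN·m
Load 3 — uniform load w=20 kN/m over full span:
  R_A = wL/2 = 20·12/2 = 120 kN
  M_A = wL²/12 = 20·12²/12 = 240 kN·m
  R_B = wL/2 = 20·12/2 = 120 kN
  M_B = -wL²/12 = -20·12²/12 = -240 kN·m
Superposition: R_A = 17628/125 kN, M_A = 37008/125 kN·m, R_B = 22872/125 kN, M_B = -42672/125 kN·m

R_A = 17628/125 kN, M_A = 37008/125 kN·m, R_B = 22872/125 kN, M_B = -42672/125 kN·m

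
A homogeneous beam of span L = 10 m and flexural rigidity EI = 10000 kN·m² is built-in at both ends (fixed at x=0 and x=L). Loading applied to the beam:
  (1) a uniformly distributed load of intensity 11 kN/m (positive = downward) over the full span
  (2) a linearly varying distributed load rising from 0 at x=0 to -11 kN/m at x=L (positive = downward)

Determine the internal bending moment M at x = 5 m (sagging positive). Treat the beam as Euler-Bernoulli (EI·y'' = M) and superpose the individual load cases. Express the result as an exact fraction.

M(5) = 275/12 kN·m

Load 1 — uniform load w=11 kN/m over full span:
  M_1 = wLx/2 - wL²/12 - wx²/2 = 11·10·5/2 - 11·10²/12 - 11·5²/2 = 275/6 kN·m
Load 2 — triangular load w₀=-11 kN/m (0→w₀ over full span):
  M_2 = 3w₀Lx/20 - w₀L²/30 - w₀x³/(6L) = 3·(-11)·10·5/20 - (-11)·10²/30 - (-11)·5³/(6·10) = -275/12 kN·m
Superposition: M = Σ M_i = 275/12 kN·m ≈ 22.916667 kN·m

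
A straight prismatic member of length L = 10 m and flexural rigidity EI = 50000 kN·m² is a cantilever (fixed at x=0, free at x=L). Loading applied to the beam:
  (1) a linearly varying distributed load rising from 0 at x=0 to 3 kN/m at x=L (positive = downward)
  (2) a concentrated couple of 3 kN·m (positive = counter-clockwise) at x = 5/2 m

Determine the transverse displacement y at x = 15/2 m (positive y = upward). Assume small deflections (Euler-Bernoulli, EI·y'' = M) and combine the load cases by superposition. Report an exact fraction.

y(15/2) = -7251/204800 m

Load 1 — triangular load w₀=3 kN/m (0→w₀ over full span):
  y_1 = (w₀Lx³/12-w₀L²x²/6-w₀x⁵/(120L))/EI = (3·10·(15/2)³/12-3·10²·(15/2)²/6-3·(15/2)⁵/(120·10))/50000 = -7443/204800 m
Load 2 — applied couple M₀=3 kN·m at a=5/2 m (b=L-a=15/2):
  y_2 = M₀a(2x-a)/(2EI)  [x>a] = 3·(5/2)·(2·(15/2)-(5/2))/(2·50000) = 3/3200 m
Superposition: y = Σ y_i = -7251/204800 m ≈ -0.035405 m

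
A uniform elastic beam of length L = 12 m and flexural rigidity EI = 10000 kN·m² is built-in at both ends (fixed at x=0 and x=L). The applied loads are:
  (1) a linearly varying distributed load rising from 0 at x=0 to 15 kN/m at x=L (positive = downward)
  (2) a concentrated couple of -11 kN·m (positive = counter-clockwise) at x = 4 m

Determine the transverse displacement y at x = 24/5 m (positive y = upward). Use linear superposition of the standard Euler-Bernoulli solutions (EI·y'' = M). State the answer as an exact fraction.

y(24/5) = -147393/3906250 m

Load 1 — triangular load w₀=15 kN/m (0→w₀ over full span):
  y_1 = -w₀x²(L-x)²(x+2L)/(120LEI) = -15·(24/5)²·(12-(24/5))²·((24/5)+2·12)/(120·12·10000) = -69984/1953125 m
Load 2 — applied couple M₀=-11 kN·m at a=4 m (b=L-a=8):
  y_2 = (R_Ax³/6 - M_Ax²/2 - M₀(x-a)²/2)/EI  [x>a] with R_A=-11/9, M_A=0 = ((-11/9)·(24/5)³/6 - 0·(24/5)²/2 - (-11)·((24/5)-4)²/2)/10000 = -297/156250 m
Superposition: y = Σ y_i = -147393/3906250 m ≈ -0.037733 m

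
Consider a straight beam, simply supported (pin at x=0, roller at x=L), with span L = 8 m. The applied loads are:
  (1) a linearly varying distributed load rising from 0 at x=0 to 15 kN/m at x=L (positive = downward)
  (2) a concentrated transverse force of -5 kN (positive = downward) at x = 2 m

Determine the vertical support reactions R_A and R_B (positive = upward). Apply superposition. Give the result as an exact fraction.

Load 1 — triangular load w₀=15 kN/m (0→w₀ over full span):
  R_A = w₀L/6 = 15·8/6 = 20 kN
  R_B = w₀L/3 = 15·8/3 = 40 kN
Load 2 — point force P=-5 kN at a=2 m (b=L-a=6):
  R_A = Pb/L = (-5)·6/8 = -15/4 kN
  R_B = Pa/L = (-5)·2/8 = -5/4 kN
Superposition: R_A = 65/4 kN, R_B = 155/4 kN

R_A = 65/4 kN, R_B = 155/4 kN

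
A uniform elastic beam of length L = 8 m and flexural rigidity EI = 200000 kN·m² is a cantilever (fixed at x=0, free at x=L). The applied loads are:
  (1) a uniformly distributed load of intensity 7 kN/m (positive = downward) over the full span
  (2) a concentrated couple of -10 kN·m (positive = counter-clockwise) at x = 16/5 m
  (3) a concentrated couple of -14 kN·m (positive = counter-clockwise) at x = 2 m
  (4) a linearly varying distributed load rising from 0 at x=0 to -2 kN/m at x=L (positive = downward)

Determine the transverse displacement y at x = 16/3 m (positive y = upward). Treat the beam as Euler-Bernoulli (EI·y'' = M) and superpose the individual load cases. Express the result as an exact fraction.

Load 1 — uniform load w=7 kN/m over full span:
  y_1 = -wx²(x²-4Lx+6L²)/(24EI) = -7·(16/3)²·((16/3)²-4·8·(16/3)+6·8²)/(24·200000) = -7616/759375 m
Load 2 — applied couple M₀=-10 kN·m at a=16/5 m (b=L-a=24/5):
  y_2 = M₀a(2x-a)/(2EI)  [x>a] = (-10)·(16/5)·(2·(16/3)-(16/5))/(2·200000) = -28/46875 m
Load 3 — applied couple M₀=-14 kN·m at a=2 m (b=L-a=6):
  y_3 = M₀a(2x-a)/(2EI)  [x>a] = (-14)·2·(2·(16/3)-2)/(2·200000) = -91/150000 m
Load 4 — triangular load w₀=-2 kN/m (0→w₀ over full span):
  y_4 = (w₀Lx³/12-w₀L²x²/6-w₀x⁵/(120L))/EI = ((-2)·8·(16/3)³/12-(-2)·8²·(16/3)²/6-(-2)·(16/3)⁵/(120·8))/200000 = 23552/11390625 m
Superposition: y = Σ y_i = -1670437/182250000 m ≈ -0.009166 m

y(16/3) = -1670437/182250000 m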